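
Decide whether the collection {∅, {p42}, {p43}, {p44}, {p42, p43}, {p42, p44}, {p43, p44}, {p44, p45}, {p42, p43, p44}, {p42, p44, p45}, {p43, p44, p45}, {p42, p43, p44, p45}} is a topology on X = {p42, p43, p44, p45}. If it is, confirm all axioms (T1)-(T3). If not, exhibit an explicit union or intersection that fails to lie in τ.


τ IS a topology on X.

Axiom (T1): ∅ ∈ τ? Yes; X ∈ τ? Yes.
Axiom (T2/T3): check pairwise unions and intersections of members of τ.
All pairwise intersections and unions checked — each lies in τ. Therefore τ satisfies (T1), (T2), (T3): it IS a topology on X.


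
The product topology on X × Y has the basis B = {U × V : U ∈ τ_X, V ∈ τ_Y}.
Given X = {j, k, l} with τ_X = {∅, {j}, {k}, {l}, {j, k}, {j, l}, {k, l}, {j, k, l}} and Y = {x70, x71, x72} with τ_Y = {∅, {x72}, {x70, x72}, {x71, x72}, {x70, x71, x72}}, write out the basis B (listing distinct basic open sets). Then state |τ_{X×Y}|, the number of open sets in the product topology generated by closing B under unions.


Basis B = {∅ × ∅, {j} × {x72}, {k} × {x72}, {l} × {x72}, {j} × {x70, x72}, {j} × {x71, x72}, {j, k} × {x72}, {j, l} × {x72}, {k} × {x70, x72}, {k} × {x71, x72}, {k, l} × {x72}, {l} × {x70, x72}, {l} × {x71, x72}, {j} × {x70, x71, x72}, {j, k, l} × {x72}, {k} × {x70, x71, x72}, {l} × {x70, x71, x72}, {j, k} × {x70, x72}, {j, l} × {x70, x72}, {j, k} × {x71, x72}, {j, l} × {x71, x72}, {k, l} × {x70, x72}, {k, l} × {x71, x72}, {j, k} × {x70, x71, x72}, {j, l} × {x70, x71, x72}, {j, k, l} × {x70, x72}, {j, k, l} × {x71, x72}, {k, l} × {x70, x71, x72}, {j, k, l} × {x70, x71, x72}}; |τ_{X×Y}| = 125.

Enumerate products U × V with U ∈ τ_X, V ∈ τ_Y (deduplicated):
  ∅ × ∅ = {} (∅)
  {j} × {x72} = {(j,x72)}
  {k} × {x72} = {(k,x72)}
  {l} × {x72} = {(l,x72)}
  {j} × {x70, x72} = {(j,x70), (j,x72)}
  {j} × {x71, x72} = {(j,x71), (j,x72)}
  {j, k} × {x72} = {(j,x72), (k,x72)}
  {j, l} × {x72} = {(j,x72), (l,x72)}
  {k} × {x70, x72} = {(k,x70), (k,x72)}
  {k} × {x71, x72} = {(k,x71), (k,x72)}
  {k, l} × {x72} = {(k,x72), (l,x72)}
  {l} × {x70, x72} = {(l,x70), (l,x72)}
  {l} × {x71, x72} = {(l,x71), (l,x72)}
  {j} × {x70, x71, x72} = {(j,x70), (j,x71), (j,x72)}
  {j, k, l} × {x72} = {(j,x72), (k,x72), (l,x72)}
  {k} × {x70, x71, x72} = {(k,x70), (k,x71), (k,x72)}
  {l} × {x70, x71, x72} = {(l,x70), (l,x71), (l,x72)}
  {j, k} × {x70, x72} = {(j,x70), (j,x72), (k,x70), (k,x72)}
  {j, l} × {x70, x72} = {(j,x70), (j,x72), (l,x70), (l,x72)}
  {j, k} × {x71, x72} = {(j,x71), (j,x72), (k,x71), (k,x72)}
  {j, l} × {x71, x72} = {(j,x71), (j,x72), (l,x71), (l,x72)}
  {k, l} × {x70, x72} = {(k,x70), (k,x72), (l,x70), (l,x72)}
  {k, l} × {x71, x72} = {(k,x71), (k,x72), (l,x71), (l,x72)}
  {j, k} × {x70, x71, x72} = {(j,x70), (j,x71), (j,x72), (k,x70), (k,x71), (k,x72)}
  {j, l} × {x70, x71, x72} = {(j,x70), (j,x71), (j,x72), (l,x70), (l,x71), (l,x72)}
  {j, k, l} × {x70, x72} = {(j,x70), (j,x72), (k,x70), (k,x72), (l,x70), (l,x72)}
  {j, k, l} × {x71, x72} = {(j,x71), (j,x72), (k,x71), (k,x72), (l,x71), (l,x72)}
  {k, l} × {x70, x71, x72} = {(k,x70), (k,x71), (k,x72), (l,x70), (l,x71), (l,x72)}
  {j, k, l} × {x70, x71, x72} = {(j,x70), (j,x71), (j,x72), (k,x70), (k,x71), (k,x72), (l,x70), (l,x71), (l,x72)}
These 29 distinct sets form the basis B.
Close under arbitrary unions to get τ_{X×Y}; counting gives |τ_{X×Y}| = 125.


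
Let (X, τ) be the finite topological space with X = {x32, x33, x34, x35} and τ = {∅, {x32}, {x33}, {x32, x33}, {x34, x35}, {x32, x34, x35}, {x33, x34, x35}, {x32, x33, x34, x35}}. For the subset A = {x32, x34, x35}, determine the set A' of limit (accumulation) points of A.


A' = {x34, x35}

For each x ∈ X, list the open sets U ∈ τ with x ∈ U, then check whether U ∩ (A ∖ {x}) ≠ ∅ for every such U.
  x = x32: open {x32} ∋ x has {x32} ∩ (A ∖ {x32}) = ∅, so x is NOT a limit point.
  x = x33: open {x33} ∋ x has {x33} ∩ (A ∖ {x33}) = ∅, so x is NOT a limit point.
  x = x34: opens ∋ x are {x34, x35}, {x32, x34, x35}, {x33, x34, x35}, {x32, x33, x34, x35}; each meets A ∖ {x34}, so x IS a limit point.
  x = x35: opens ∋ x are {x34, x35}, {x32, x34, x35}, {x33, x34, x35}, {x32, x33, x34, x35}; each meets A ∖ {x35}, so x IS a limit point.
Collecting: A' = {x34, x35}.


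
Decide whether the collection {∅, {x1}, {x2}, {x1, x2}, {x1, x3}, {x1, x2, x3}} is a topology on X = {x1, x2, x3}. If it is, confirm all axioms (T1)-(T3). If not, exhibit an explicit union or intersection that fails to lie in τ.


τ IS a topology on X.

Axiom (T1): ∅ ∈ τ? Yes; X ∈ τ? Yes.
Axiom (T2/T3): check pairwise unions and intersections of members of τ.
All pairwise intersections and unions checked — each lies in τ. Therefore τ satisfies (T1), (T2), (T3): it IS a topology on X.


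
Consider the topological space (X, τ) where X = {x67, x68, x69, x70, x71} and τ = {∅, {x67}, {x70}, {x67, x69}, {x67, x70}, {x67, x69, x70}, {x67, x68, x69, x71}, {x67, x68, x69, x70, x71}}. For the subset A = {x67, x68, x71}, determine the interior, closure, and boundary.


int(A) = {x67}, cl(A) = {x67, x68, x69, x71}, ∂A = {x68, x69, x71}.

Closed sets in (X, τ) are complements of opens:
  closed(X, τ) = {∅, {x70}, {x68, x71}, {x68, x69, x71}, {x68, x70, x71}, {x67, x68, x69, x71}, {x68, x69, x70, x71}, {x67, x68, x69, x70, x71}}.
int(A) = ⋃ {U ∈ τ : U ⊆ A}. Opens contained in A: ∅, {x67}.
Taking the union of these: int(A) = {x67}.
cl(A) = ⋂ {C closed : A ⊆ C}. Closed sets containing A: {x67, x68, x69, x71}, {x67, x68, x69, x70, x71}.
Intersecting these: cl(A) = {x67, x68, x69, x71}.
∂A = cl(A) ∖ int(A) = {x67, x68, x69, x71} ∖ {x67} = {x68, x69, x71}.


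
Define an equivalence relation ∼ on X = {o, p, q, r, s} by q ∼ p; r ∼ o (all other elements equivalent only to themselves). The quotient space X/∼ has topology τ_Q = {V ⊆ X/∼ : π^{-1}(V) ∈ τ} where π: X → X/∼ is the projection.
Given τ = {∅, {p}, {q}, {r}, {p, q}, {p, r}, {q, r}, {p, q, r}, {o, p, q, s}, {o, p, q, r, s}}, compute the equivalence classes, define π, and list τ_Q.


X/∼ = {[o=r], [p=q], [s]}; |τ_Q| = 3.

Equivalence classes: [o=r], [p=q], [s].
Quotient map π: X → X/∼ sends o ↦ [o=r], p ↦ [p=q], q ↦ [p=q], r ↦ [o=r], s ↦ [s].
For each subset V ⊆ X/∼, compute π^{-1}(V) ⊆ X and check whether π^{-1}(V) ∈ τ. V is open in τ_Q iff π^{-1}(V) ∈ τ.
  V = {}: π^{-1}(V) = ∅ ∈ τ ✓.
  V = {[o=r]}: π^{-1}(V) = {o, r} ∉ τ ✗.
  V = {[p=q]}: π^{-1}(V) = {p, q} ∈ τ ✓.
  V = {[o=r], [p=q]}: π^{-1}(V) = {o, p, q, r} ∉ τ ✗.
  V = {[s]}: π^{-1}(V) = {s} ∉ τ ✗.
  V = {[o=r], [s]}: π^{-1}(V) = {o, r, s} ∉ τ ✗.
  V = {[p=q], [s]}: π^{-1}(V) = {p, q, s} ∉ τ ✗.
  V = {[o=r], [p=q], [s]}: π^{-1}(V) = {o, p, q, r, s} ∈ τ ✓.
Open sets in the quotient: τ_Q = {{}, {[p=q]}, {[o=r], [p=q], [s]}} (3 elements).


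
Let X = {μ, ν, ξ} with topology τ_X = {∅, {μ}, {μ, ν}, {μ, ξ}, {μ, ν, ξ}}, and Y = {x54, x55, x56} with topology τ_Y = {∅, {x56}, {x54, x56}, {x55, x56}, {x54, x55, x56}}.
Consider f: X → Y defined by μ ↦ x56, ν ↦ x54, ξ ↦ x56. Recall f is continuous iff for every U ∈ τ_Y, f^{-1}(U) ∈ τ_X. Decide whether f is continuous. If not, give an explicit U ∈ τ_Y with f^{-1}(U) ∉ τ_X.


f IS continuous.

Compute f^{-1}(U) for each U ∈ τ_Y:
  U = ∅: f^{-1}(U) = ∅ ∈ τ_X ✓.
  U = {x56}: f^{-1}(U) = {μ, ξ} ∈ τ_X ✓.
  U = {x54, x56}: f^{-1}(U) = {μ, ν, ξ} ∈ τ_X ✓.
  U = {x55, x56}: f^{-1}(U) = {μ, ξ} ∈ τ_X ✓.
  U = {x54, x55, x56}: f^{-1}(U) = {μ, ν, ξ} ∈ τ_X ✓.
Every preimage lies in τ_X, so f IS continuous.


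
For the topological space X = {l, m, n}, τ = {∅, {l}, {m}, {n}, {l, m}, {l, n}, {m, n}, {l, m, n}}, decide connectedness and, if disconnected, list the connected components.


(X, τ) is disconnected; components = [{l}, {m}, {n}].

Find clopen sets (U ∈ τ with X ∖ U ∈ τ):
  U = ∅, X ∖ U = {l, m, n} — both open, so U is clopen.
  U = {l}, X ∖ U = {m, n} — both open, so U is clopen.
  U = {m}, X ∖ U = {l, n} — both open, so U is clopen.
  U = {n}, X ∖ U = {l, m} — both open, so U is clopen.
  U = {l, m}, X ∖ U = {n} — both open, so U is clopen.
  U = {l, n}, X ∖ U = {m} — both open, so U is clopen.
  U = {m, n}, X ∖ U = {l} — both open, so U is clopen.
  U = {l, m, n}, X ∖ U = ∅ — both open, so U is clopen.
Nontrivial clopen(s) exist: e.g. {l}. So (X, τ) is disconnected.
Compute connected components by grouping points that agree on all clopens:
  component: {l}
  component: {m}
  component: {n}


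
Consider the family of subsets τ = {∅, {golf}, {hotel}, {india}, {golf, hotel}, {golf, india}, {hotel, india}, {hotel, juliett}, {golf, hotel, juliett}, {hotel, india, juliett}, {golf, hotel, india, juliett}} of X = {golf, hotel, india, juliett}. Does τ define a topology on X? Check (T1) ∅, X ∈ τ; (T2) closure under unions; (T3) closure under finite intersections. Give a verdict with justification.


τ is NOT a topology on X.

Axiom (T1): ∅ ∈ τ? Yes; X ∈ τ? Yes.
Axiom (T2/T3): check pairwise unions and intersections of members of τ.
Counterexample for (T2): {golf} ∪ {hotel, india} = {golf, hotel, india} ∉ τ. Therefore τ is NOT a topology.


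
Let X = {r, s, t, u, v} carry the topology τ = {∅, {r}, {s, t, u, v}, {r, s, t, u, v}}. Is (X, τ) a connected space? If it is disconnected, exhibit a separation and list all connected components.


(X, τ) is disconnected; components = [{r}, {s, t, u, v}].

Find clopen sets (U ∈ τ with X ∖ U ∈ τ):
  U = ∅, X ∖ U = {r, s, t, u, v} — both open, so U is clopen.
  U = {r}, X ∖ U = {s, t, u, v} — both open, so U is clopen.
  U = {s, t, u, v}, X ∖ U = {r} — both open, so U is clopen.
  U = {r, s, t, u, v}, X ∖ U = ∅ — both open, so U is clopen.
Nontrivial clopen(s) exist: e.g. {s, t, u, v}. So (X, τ) is disconnected.
Compute connected components by grouping points that agree on all clopens:
  component: {r}
  component: {s, t, u, v}


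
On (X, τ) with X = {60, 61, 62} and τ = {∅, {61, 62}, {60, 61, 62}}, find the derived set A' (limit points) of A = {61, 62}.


A' = {60, 61, 62}

For each x ∈ X, list the open sets U ∈ τ with x ∈ U, then check whether U ∩ (A ∖ {x}) ≠ ∅ for every such U.
  x = 60: opens ∋ x are {60, 61, 62}; each meets A ∖ {60}, so x IS a limit point.
  x = 61: opens ∋ x are {61, 62}, {60, 61, 62}; each meets A ∖ {61}, so x IS a limit point.
  x = 62: opens ∋ x are {61, 62}, {60, 61, 62}; each meets A ∖ {62}, so x IS a limit point.
Collecting: A' = {60, 61, 62}.


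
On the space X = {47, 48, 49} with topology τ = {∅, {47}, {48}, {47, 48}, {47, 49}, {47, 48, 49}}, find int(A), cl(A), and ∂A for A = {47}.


int(A) = {47}, cl(A) = {47, 49}, ∂A = {49}.

Closed sets in (X, τ) are complements of opens:
  closed(X, τ) = {∅, {48}, {49}, {47, 49}, {48, 49}, {47, 48, 49}}.
int(A) = ⋃ {U ∈ τ : U ⊆ A}. Opens contained in A: ∅, {47}.
Taking the union of these: int(A) = {47}.
cl(A) = ⋂ {C closed : A ⊆ C}. Closed sets containing A: {47, 49}, {47, 48, 49}.
Intersecting these: cl(A) = {47, 49}.
∂A = cl(A) ∖ int(A) = {47, 49} ∖ {47} = {49}.


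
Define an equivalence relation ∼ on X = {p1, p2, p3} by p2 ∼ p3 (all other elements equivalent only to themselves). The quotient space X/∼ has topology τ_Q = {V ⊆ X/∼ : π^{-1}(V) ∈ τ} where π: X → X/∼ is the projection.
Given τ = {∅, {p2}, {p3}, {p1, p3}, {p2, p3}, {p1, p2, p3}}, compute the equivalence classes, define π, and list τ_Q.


X/∼ = {[p1], [p2=p3]}; |τ_Q| = 3.

Equivalence classes: [p1], [p2=p3].
Quotient map π: X → X/∼ sends p1 ↦ [p1], p2 ↦ [p2=p3], p3 ↦ [p2=p3].
For each subset V ⊆ X/∼, compute π^{-1}(V) ⊆ X and check whether π^{-1}(V) ∈ τ. V is open in τ_Q iff π^{-1}(V) ∈ τ.
  V = {}: π^{-1}(V) = ∅ ∈ τ ✓.
  V = {[p1]}: π^{-1}(V) = {p1} ∉ τ ✗.
  V = {[p2=p3]}: π^{-1}(V) = {p2, p3} ∈ τ ✓.
  V = {[p1], [p2=p3]}: π^{-1}(V) = {p1, p2, p3} ∈ τ ✓.
Open sets in the quotient: τ_Q = {{}, {[p2=p3]}, {[p1], [p2=p3]}} (3 elements).


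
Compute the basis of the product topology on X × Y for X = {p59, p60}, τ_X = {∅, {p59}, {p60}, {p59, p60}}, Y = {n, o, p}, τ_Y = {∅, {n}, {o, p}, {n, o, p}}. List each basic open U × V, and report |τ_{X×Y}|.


Basis B = {∅ × ∅, {p59} × {n}, {p60} × {n}, {p59, p60} × {n}, {p59} × {o, p}, {p60} × {o, p}, {p59} × {n, o, p}, {p60} × {n, o, p}, {p59, p60} × {o, p}, {p59, p60} × {n, o, p}}; |τ_{X×Y}| = 16.

Enumerate products U × V with U ∈ τ_X, V ∈ τ_Y (deduplicated):
  ∅ × ∅ = {} (∅)
  {p59} × {n} = {(p59,n)}
  {p60} × {n} = {(p60,n)}
  {p59, p60} × {n} = {(p59,n), (p60,n)}
  {p59} × {o, p} = {(p59,o), (p59,p)}
  {p60} × {o, p} = {(p60,o), (p60,p)}
  {p59} × {n, o, p} = {(p59,n), (p59,o), (p59,p)}
  {p60} × {n, o, p} = {(p60,n), (p60,o), (p60,p)}
  {p59, p60} × {o, p} = {(p59,o), (p59,p), (p60,o), (p60,p)}
  {p59, p60} × {n, o, p} = {(p59,n), (p59,o), (p59,p), (p60,n), (p60,o), (p60,p)}
These 10 distinct sets form the basis B.
Close under arbitrary unions to get τ_{X×Y}; counting gives |τ_{X×Y}| = 16.


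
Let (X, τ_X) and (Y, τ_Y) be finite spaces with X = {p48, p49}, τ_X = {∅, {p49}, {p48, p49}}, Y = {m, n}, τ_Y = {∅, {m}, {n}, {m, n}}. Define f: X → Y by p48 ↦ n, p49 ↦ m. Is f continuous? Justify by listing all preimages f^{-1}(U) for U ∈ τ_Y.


f is NOT continuous.

Compute f^{-1}(U) for each U ∈ τ_Y:
  U = ∅: f^{-1}(U) = ∅ ∈ τ_X ✓.
  U = {m}: f^{-1}(U) = {p49} ∈ τ_X ✓.
  U = {n}: f^{-1}(U) = {p48} ∉ τ_X ✗.
  U = {m, n}: f^{-1}(U) = {p48, p49} ∈ τ_X ✓.
Found U = {n} with f^{-1}(U) = {p48} not in τ_X. Therefore f is NOT continuous.


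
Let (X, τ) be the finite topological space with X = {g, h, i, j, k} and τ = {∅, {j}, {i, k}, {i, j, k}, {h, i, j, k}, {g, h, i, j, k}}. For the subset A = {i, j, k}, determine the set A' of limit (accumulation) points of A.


A' = {g, h, i, k}

For each x ∈ X, list the open sets U ∈ τ with x ∈ U, then check whether U ∩ (A ∖ {x}) ≠ ∅ for every such U.
  x = g: opens ∋ x are {g, h, i, j, k}; each meets A ∖ {g}, so x IS a limit point.
  x = h: opens ∋ x are {h, i, j, k}, {g, h, i, j, k}; each meets A ∖ {h}, so x IS a limit point.
  x = i: opens ∋ x are {i, k}, {i, j, k}, {h, i, j, k}, {g, h, i, j, k}; each meets A ∖ {i}, so x IS a limit point.
  x = j: open {j} ∋ x has {j} ∩ (A ∖ {j}) = ∅, so x is NOT a limit point.
  x = k: opens ∋ x are {i, k}, {i, j, k}, {h, i, j, k}, {g, h, i, j, k}; each meets A ∖ {k}, so x IS a limit point.
Collecting: A' = {g, h, i, k}.


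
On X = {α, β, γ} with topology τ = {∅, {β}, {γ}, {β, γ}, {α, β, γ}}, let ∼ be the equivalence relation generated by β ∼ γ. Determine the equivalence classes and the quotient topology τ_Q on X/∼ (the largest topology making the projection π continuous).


X/∼ = {[α], [β=γ]}; |τ_Q| = 3.

Equivalence classes: [α], [β=γ].
Quotient map π: X → X/∼ sends α ↦ [α], β ↦ [β=γ], γ ↦ [β=γ].
For each subset V ⊆ X/∼, compute π^{-1}(V) ⊆ X and check whether π^{-1}(V) ∈ τ. V is open in τ_Q iff π^{-1}(V) ∈ τ.
  V = {}: π^{-1}(V) = ∅ ∈ τ ✓.
  V = {[α]}: π^{-1}(V) = {α} ∉ τ ✗.
  V = {[β=γ]}: π^{-1}(V) = {β, γ} ∈ τ ✓.
  V = {[α], [β=γ]}: π^{-1}(V) = {α, β, γ} ∈ τ ✓.
Open sets in the quotient: τ_Q = {{}, {[β=γ]}, {[α], [β=γ]}} (3 elements).


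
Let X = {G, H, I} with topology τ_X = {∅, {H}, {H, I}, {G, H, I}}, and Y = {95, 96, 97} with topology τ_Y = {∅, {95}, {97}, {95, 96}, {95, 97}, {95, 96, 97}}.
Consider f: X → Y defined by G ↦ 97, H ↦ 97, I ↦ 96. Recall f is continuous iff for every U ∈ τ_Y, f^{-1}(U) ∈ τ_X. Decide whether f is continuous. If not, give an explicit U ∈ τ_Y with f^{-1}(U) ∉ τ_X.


f is NOT continuous.

Compute f^{-1}(U) for each U ∈ τ_Y:
  U = ∅: f^{-1}(U) = ∅ ∈ τ_X ✓.
  U = {95}: f^{-1}(U) = ∅ ∈ τ_X ✓.
  U = {97}: f^{-1}(U) = {G, H} ∉ τ_X ✗.
  U = {95, 96}: f^{-1}(U) = {I} ∉ τ_X ✗.
  U = {95, 97}: f^{-1}(U) = {G, H} ∉ τ_X ✗.
  U = {95, 96, 97}: f^{-1}(U) = {G, H, I} ∈ τ_X ✓.
Found U = {97} with f^{-1}(U) = {G, H} not in τ_X. Therefore f is NOT continuous.


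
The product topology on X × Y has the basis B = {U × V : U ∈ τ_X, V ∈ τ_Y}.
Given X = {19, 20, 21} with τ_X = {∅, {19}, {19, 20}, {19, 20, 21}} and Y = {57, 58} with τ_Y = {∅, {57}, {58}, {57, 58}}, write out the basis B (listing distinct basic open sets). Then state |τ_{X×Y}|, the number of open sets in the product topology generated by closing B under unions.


Basis B = {∅ × ∅, {19} × {57}, {19} × {58}, {19} × {57, 58}, {19, 20} × {57}, {19, 20} × {58}, {19, 20, 21} × {57}, {19, 20, 21} × {58}, {19, 20} × {57, 58}, {19, 20, 21} × {57, 58}}; |τ_{X×Y}| = 16.

Enumerate products U × V with U ∈ τ_X, V ∈ τ_Y (deduplicated):
  ∅ × ∅ = {} (∅)
  {19} × {57} = {(19,57)}
  {19} × {58} = {(19,58)}
  {19} × {57, 58} = {(19,57), (19,58)}
  {19, 20} × {57} = {(19,57), (20,57)}
  {19, 20} × {58} = {(19,58), (20,58)}
  {19, 20, 21} × {57} = {(19,57), (20,57), (21,57)}
  {19, 20, 21} × {58} = {(19,58), (20,58), (21,58)}
  {19, 20} × {57, 58} = {(19,57), (19,58), (20,57), (20,58)}
  {19, 20, 21} × {57, 58} = {(19,57), (19,58), (20,57), (20,58), (21,57), (21,58)}
These 10 distinct sets form the basis B.
Close under arbitrary unions to get τ_{X×Y}; counting gives |τ_{X×Y}| = 16.


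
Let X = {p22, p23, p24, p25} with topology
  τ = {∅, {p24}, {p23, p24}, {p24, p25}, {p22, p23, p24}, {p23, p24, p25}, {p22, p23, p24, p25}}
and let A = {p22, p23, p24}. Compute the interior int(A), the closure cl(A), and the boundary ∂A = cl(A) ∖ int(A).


int(A) = {p22, p23, p24}, cl(A) = {p22, p23, p24, p25}, ∂A = {p25}.

Closed sets in (X, τ) are complements of opens:
  closed(X, τ) = {∅, {p22}, {p25}, {p22, p23}, {p22, p25}, {p22, p23, p25}, {p22, p23, p24, p25}}.
int(A) = ⋃ {U ∈ τ : U ⊆ A}. Opens contained in A: ∅, {p24}, {p23, p24}, {p22, p23, p24}.
Taking the union of these: int(A) = {p22, p23, p24}.
cl(A) = ⋂ {C closed : A ⊆ C}. Closed sets containing A: {p22, p23, p24, p25}.
Intersecting these: cl(A) = {p22, p23, p24, p25}.
∂A = cl(A) ∖ int(A) = {p22, p23, p24, p25} ∖ {p22, p23, p24} = {p25}.


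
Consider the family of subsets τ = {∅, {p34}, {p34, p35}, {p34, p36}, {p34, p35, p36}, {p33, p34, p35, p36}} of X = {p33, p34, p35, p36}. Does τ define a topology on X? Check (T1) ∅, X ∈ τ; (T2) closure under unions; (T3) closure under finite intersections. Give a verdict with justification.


τ IS a topology on X.

Axiom (T1): ∅ ∈ τ? Yes; X ∈ τ? Yes.
Axiom (T2/T3): check pairwise unions and intersections of members of τ.
All pairwise intersections and unions checked — each lies in τ. Therefore τ satisfies (T1), (T2), (T3): it IS a topology on X.


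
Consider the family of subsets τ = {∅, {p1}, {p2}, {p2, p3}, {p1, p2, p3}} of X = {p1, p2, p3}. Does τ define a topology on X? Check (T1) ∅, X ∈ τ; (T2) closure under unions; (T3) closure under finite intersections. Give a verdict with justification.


τ is NOT a topology on X.

Axiom (T1): ∅ ∈ τ? Yes; X ∈ τ? Yes.
Axiom (T2/T3): check pairwise unions and intersections of members of τ.
Counterexample for (T2): {p1} ∪ {p2} = {p1, p2} ∉ τ. Therefore τ is NOT a topology.


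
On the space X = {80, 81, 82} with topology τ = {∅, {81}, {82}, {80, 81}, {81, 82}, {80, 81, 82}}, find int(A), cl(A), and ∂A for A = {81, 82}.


int(A) = {81, 82}, cl(A) = {80, 81, 82}, ∂A = {80}.

Closed sets in (X, τ) are complements of opens:
  closed(X, τ) = {∅, {80}, {82}, {80, 81}, {80, 82}, {80, 81, 82}}.
int(A) = ⋃ {U ∈ τ : U ⊆ A}. Opens contained in A: ∅, {81}, {82}, {81, 82}.
Taking the union of these: int(A) = {81, 82}.
cl(A) = ⋂ {C closed : A ⊆ C}. Closed sets containing A: {80, 81, 82}.
Intersecting these: cl(A) = {80, 81, 82}.
∂A = cl(A) ∖ int(A) = {80, 81, 82} ∖ {81, 82} = {80}.


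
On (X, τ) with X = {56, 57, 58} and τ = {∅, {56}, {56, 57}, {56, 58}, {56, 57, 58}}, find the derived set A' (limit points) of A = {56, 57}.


A' = {57, 58}

For each x ∈ X, list the open sets U ∈ τ with x ∈ U, then check whether U ∩ (A ∖ {x}) ≠ ∅ for every such U.
  x = 56: open {56} ∋ x has {56} ∩ (A ∖ {56}) = ∅, so x is NOT a limit point.
  x = 57: opens ∋ x are {56, 57}, {56, 57, 58}; each meets A ∖ {57}, so x IS a limit point.
  x = 58: opens ∋ x are {56, 58}, {56, 57, 58}; each meets A ∖ {58}, so x IS a limit point.
Collecting: A' = {57, 58}.


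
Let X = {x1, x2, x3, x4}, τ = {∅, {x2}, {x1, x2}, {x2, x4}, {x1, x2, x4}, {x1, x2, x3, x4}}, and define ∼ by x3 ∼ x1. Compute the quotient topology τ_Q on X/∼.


X/∼ = {[x1=x3], [x2], [x4]}; |τ_Q| = 4.

Equivalence classes: [x1=x3], [x2], [x4].
Quotient map π: X → X/∼ sends x1 ↦ [x1=x3], x2 ↦ [x2], x3 ↦ [x1=x3], x4 ↦ [x4].
For each subset V ⊆ X/∼, compute π^{-1}(V) ⊆ X and check whether π^{-1}(V) ∈ τ. V is open in τ_Q iff π^{-1}(V) ∈ τ.
  V = {}: π^{-1}(V) = ∅ ∈ τ ✓.
  V = {[x1=x3]}: π^{-1}(V) = {x1, x3} ∉ τ ✗.
  V = {[x2]}: π^{-1}(V) = {x2} ∈ τ ✓.
  V = {[x1=x3], [x2]}: π^{-1}(V) = {x1, x2, x3} ∉ τ ✗.
  V = {[x4]}: π^{-1}(V) = {x4} ∉ τ ✗.
  V = {[x1=x3], [x4]}: π^{-1}(V) = {x1, x3, x4} ∉ τ ✗.
  V = {[x2], [x4]}: π^{-1}(V) = {x2, x4} ∈ τ ✓.
  V = {[x1=x3], [x2], [x4]}: π^{-1}(V) = {x1, x2, x3, x4} ∈ τ ✓.
Open sets in the quotient: τ_Q = {{}, {[x2]}, {[x2], [x4]}, {[x1=x3], [x2], [x4]}} (4 elements).


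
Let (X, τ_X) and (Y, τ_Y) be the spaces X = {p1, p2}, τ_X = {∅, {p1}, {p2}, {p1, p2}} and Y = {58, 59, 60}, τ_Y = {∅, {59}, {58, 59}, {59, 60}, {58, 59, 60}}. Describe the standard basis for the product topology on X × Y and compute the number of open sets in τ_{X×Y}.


Basis B = {∅ × ∅, {p1} × {59}, {p2} × {59}, {p1} × {58, 59}, {p1} × {59, 60}, {p1, p2} × {59}, {p2} × {58, 59}, {p2} × {59, 60}, {p1} × {58, 59, 60}, {p2} × {58, 59, 60}, {p1, p2} × {58, 59}, {p1, p2} × {59, 60}, {p1, p2} × {58, 59, 60}}; |τ_{X×Y}| = 25.

Enumerate products U × V with U ∈ τ_X, V ∈ τ_Y (deduplicated):
  ∅ × ∅ = {} (∅)
  {p1} × {59} = {(p1,59)}
  {p2} × {59} = {(p2,59)}
  {p1} × {58, 59} = {(p1,58), (p1,59)}
  {p1} × {59, 60} = {(p1,59), (p1,60)}
  {p1, p2} × {59} = {(p1,59), (p2,59)}
  {p2} × {58, 59} = {(p2,58), (p2,59)}
  {p2} × {59, 60} = {(p2,59), (p2,60)}
  {p1} × {58, 59, 60} = {(p1,58), (p1,59), (p1,60)}
  {p2} × {58, 59, 60} = {(p2,58), (p2,59), (p2,60)}
  {p1, p2} × {58, 59} = {(p1,58), (p1,59), (p2,58), (p2,59)}
  {p1, p2} × {59, 60} = {(p1,59), (p1,60), (p2,59), (p2,60)}
  {p1, p2} × {58, 59, 60} = {(p1,58), (p1,59), (p1,60), (p2,58), (p2,59), (p2,60)}
These 13 distinct sets form the basis B.
Close under arbitrary unions to get τ_{X×Y}; counting gives |τ_{X×Y}| = 25.


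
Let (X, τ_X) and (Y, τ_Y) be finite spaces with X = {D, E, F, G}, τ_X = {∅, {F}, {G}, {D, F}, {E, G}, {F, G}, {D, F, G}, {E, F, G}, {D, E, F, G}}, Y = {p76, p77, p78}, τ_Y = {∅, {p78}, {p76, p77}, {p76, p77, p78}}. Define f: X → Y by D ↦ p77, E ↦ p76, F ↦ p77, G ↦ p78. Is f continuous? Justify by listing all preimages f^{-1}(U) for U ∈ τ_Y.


f is NOT continuous.

Compute f^{-1}(U) for each U ∈ τ_Y:
  U = ∅: f^{-1}(U) = ∅ ∈ τ_X ✓.
  U = {p78}: f^{-1}(U) = {G} ∈ τ_X ✓.
  U = {p76, p77}: f^{-1}(U) = {D, E, F} ∉ τ_X ✗.
  U = {p76, p77, p78}: f^{-1}(U) = {D, E, F, G} ∈ τ_X ✓.
Found U = {p76, p77} with f^{-1}(U) = {D, E, F} not in τ_X. Therefore f is NOT continuous.


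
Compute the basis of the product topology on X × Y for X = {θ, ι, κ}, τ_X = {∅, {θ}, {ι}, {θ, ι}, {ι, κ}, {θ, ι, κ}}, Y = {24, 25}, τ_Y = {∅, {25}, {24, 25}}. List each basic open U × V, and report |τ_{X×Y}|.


Basis B = {∅ × ∅, {θ} × {25}, {ι} × {25}, {θ} × {24, 25}, {θ, ι} × {25}, {ι} × {24, 25}, {ι, κ} × {25}, {θ, ι, κ} × {25}, {θ, ι} × {24, 25}, {ι, κ} × {24, 25}, {θ, ι, κ} × {24, 25}}; |τ_{X×Y}| = 18.

Enumerate products U × V with U ∈ τ_X, V ∈ τ_Y (deduplicated):
  ∅ × ∅ = {} (∅)
  {θ} × {25} = {(θ,25)}
  {ι} × {25} = {(ι,25)}
  {θ} × {24, 25} = {(θ,24), (θ,25)}
  {θ, ι} × {25} = {(θ,25), (ι,25)}
  {ι} × {24, 25} = {(ι,24), (ι,25)}
  {ι, κ} × {25} = {(ι,25), (κ,25)}
  {θ, ι, κ} × {25} = {(θ,25), (ι,25), (κ,25)}
  {θ, ι} × {24, 25} = {(θ,24), (θ,25), (ι,24), (ι,25)}
  {ι, κ} × {24, 25} = {(ι,24), (ι,25), (κ,24), (κ,25)}
  {θ, ι, κ} × {24, 25} = {(θ,24), (θ,25), (ι,24), (ι,25), (κ,24), (κ,25)}
These 11 distinct sets form the basis B.
Close under arbitrary unions to get τ_{X×Y}; counting gives |τ_{X×Y}| = 18.


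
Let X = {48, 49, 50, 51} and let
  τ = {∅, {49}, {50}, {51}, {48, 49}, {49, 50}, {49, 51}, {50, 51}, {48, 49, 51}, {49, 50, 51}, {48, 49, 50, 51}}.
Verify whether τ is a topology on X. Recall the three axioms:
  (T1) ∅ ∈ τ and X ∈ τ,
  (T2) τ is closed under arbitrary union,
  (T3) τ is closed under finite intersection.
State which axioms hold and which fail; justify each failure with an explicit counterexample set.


τ is NOT a topology on X.

Axiom (T1): ∅ ∈ τ? Yes; X ∈ τ? Yes.
Axiom (T2/T3): check pairwise unions and intersections of members of τ.
Counterexample for (T2): {50} ∪ {48, 49} = {48, 49, 50} ∉ τ. Therefore τ is NOT a topology.


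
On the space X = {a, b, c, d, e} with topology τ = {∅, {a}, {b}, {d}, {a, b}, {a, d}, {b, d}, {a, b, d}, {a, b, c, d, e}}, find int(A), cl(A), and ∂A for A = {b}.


int(A) = {b}, cl(A) = {b, c, e}, ∂A = {c, e}.

Closed sets in (X, τ) are complements of opens:
  closed(X, τ) = {∅, {c, e}, {a, c, e}, {b, c, e}, {c, d, e}, {a, b, c, e}, {a, c, d, e}, {b, c, d, e}, {a, b, c, d, e}}.
int(A) = ⋃ {U ∈ τ : U ⊆ A}. Opens contained in A: ∅, {b}.
Taking the union of these: int(A) = {b}.
cl(A) = ⋂ {C closed : A ⊆ C}. Closed sets containing A: {b, c, e}, {a, b, c, e}, {b, c, d, e}, {a, b, c, d, e}.
Intersecting these: cl(A) = {b, c, e}.
∂A = cl(A) ∖ int(A) = {b, c, e} ∖ {b} = {c, e}.


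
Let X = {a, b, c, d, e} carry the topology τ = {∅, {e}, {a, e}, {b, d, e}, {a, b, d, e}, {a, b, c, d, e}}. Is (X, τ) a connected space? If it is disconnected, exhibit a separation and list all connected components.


(X, τ) is connected.

Find clopen sets (U ∈ τ with X ∖ U ∈ τ):
  U = ∅, X ∖ U = {a, b, c, d, e} — both open, so U is clopen.
  U = {a, b, c, d, e}, X ∖ U = ∅ — both open, so U is clopen.
Only trivial clopens (∅ and X) exist, so (X, τ) is connected.
Compute connected components by grouping points that agree on all clopens:
  component: {a, b, c, d, e}


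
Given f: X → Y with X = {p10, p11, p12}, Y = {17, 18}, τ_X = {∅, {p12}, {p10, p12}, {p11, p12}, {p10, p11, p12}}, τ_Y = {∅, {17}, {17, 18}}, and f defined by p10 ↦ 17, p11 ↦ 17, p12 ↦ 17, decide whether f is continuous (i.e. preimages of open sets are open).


f IS continuous.

Compute f^{-1}(U) for each U ∈ τ_Y:
  U = ∅: f^{-1}(U) = ∅ ∈ τ_X ✓.
  U = {17}: f^{-1}(U) = {p10, p11, p12} ∈ τ_X ✓.
  U = {17, 18}: f^{-1}(U) = {p10, p11, p12} ∈ τ_X ✓.
Every preimage lies in τ_X, so f IS continuous.


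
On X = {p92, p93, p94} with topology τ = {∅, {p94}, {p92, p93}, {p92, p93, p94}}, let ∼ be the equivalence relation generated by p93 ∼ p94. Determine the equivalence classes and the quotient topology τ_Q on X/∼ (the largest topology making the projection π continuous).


X/∼ = {[p92], [p93=p94]}; |τ_Q| = 2.

Equivalence classes: [p92], [p93=p94].
Quotient map π: X → X/∼ sends p92 ↦ [p92], p93 ↦ [p93=p94], p94 ↦ [p93=p94].
For each subset V ⊆ X/∼, compute π^{-1}(V) ⊆ X and check whether π^{-1}(V) ∈ τ. V is open in τ_Q iff π^{-1}(V) ∈ τ.
  V = {}: π^{-1}(V) = ∅ ∈ τ ✓.
  V = {[p92]}: π^{-1}(V) = {p92} ∉ τ ✗.
  V = {[p93=p94]}: π^{-1}(V) = {p93, p94} ∉ τ ✗.
  V = {[p92], [p93=p94]}: π^{-1}(V) = {p92, p93, p94} ∈ τ ✓.
Open sets in the quotient: τ_Q = {{}, {[p92], [p93=p94]}} (2 elements).


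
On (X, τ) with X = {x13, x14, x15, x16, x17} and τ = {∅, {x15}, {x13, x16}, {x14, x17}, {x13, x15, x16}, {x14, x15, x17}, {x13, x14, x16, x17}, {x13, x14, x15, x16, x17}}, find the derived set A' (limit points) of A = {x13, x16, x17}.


A' = {x13, x14, x16}

For each x ∈ X, list the open sets U ∈ τ with x ∈ U, then check whether U ∩ (A ∖ {x}) ≠ ∅ for every such U.
  x = x13: opens ∋ x are {x13, x16}, {x13, x15, x16}, {x13, x14, x16, x17}, {x13, x14, x15, x16, x17}; each meets A ∖ {x13}, so x IS a limit point.
  x = x14: opens ∋ x are {x14, x17}, {x14, x15, x17}, {x13, x14, x16, x17}, {x13, x14, x15, x16, x17}; each meets A ∖ {x14}, so x IS a limit point.
  x = x15: open {x15} ∋ x has {x15} ∩ (A ∖ {x15}) = ∅, so x is NOT a limit point.
  x = x16: opens ∋ x are {x13, x16}, {x13, x15, x16}, {x13, x14, x16, x17}, {x13, x14, x15, x16, x17}; each meets A ∖ {x16}, so x IS a limit point.
  x = x17: open {x14, x17} ∋ x has {x14, x17} ∩ (A ∖ {x17}) = ∅, so x is NOT a limit point.
Collecting: A' = {x13, x14, x16}.


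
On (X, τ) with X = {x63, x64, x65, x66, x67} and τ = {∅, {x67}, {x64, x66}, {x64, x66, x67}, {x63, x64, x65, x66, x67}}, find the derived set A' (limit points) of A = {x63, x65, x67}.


A' = {x63, x65}

For each x ∈ X, list the open sets U ∈ τ with x ∈ U, then check whether U ∩ (A ∖ {x}) ≠ ∅ for every such U.
  x = x63: opens ∋ x are {x63, x64, x65, x66, x67}; each meets A ∖ {x63}, so x IS a limit point.
  x = x64: open {x64, x66} ∋ x has {x64, x66} ∩ (A ∖ {x64}) = ∅, so x is NOT a limit point.
  x = x65: opens ∋ x are {x63, x64, x65, x66, x67}; each meets A ∖ {x65}, so x IS a limit point.
  x = x66: open {x64, x66} ∋ x has {x64, x66} ∩ (A ∖ {x66}) = ∅, so x is NOT a limit point.
  x = x67: open {x67} ∋ x has {x67} ∩ (A ∖ {x67}) = ∅, so x is NOT a limit point.
Collecting: A' = {x63, x65}.


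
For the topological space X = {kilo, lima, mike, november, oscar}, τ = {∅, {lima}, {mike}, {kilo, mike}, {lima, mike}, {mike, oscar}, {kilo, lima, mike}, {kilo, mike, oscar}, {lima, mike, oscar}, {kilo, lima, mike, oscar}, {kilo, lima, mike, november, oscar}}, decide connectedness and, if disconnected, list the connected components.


(X, τ) is connected.

Find clopen sets (U ∈ τ with X ∖ U ∈ τ):
  U = ∅, X ∖ U = {kilo, lima, mike, november, oscar} — both open, so U is clopen.
  U = {kilo, lima, mike, november, oscar}, X ∖ U = ∅ — both open, so U is clopen.
Only trivial clopens (∅ and X) exist, so (X, τ) is connected.
Compute connected components by grouping points that agree on all clopens:
  component: {kilo, lima, mike, november, oscar}


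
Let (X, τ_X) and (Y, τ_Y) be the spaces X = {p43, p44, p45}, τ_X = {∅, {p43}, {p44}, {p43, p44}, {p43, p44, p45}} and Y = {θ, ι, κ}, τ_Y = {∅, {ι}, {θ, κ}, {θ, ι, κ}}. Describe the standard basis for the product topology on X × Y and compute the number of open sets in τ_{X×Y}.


Basis B = {∅ × ∅, {p43} × {ι}, {p44} × {ι}, {p43} × {θ, κ}, {p43, p44} × {ι}, {p44} × {θ, κ}, {p43} × {θ, ι, κ}, {p43, p44, p45} × {ι}, {p44} × {θ, ι, κ}, {p43, p44} × {θ, κ}, {p43, p44} × {θ, ι, κ}, {p43, p44, p45} × {θ, κ}, {p43, p44, p45} × {θ, ι, κ}}; |τ_{X×Y}| = 25.

Enumerate products U × V with U ∈ τ_X, V ∈ τ_Y (deduplicated):
  ∅ × ∅ = {} (∅)
  {p43} × {ι} = {(p43,ι)}
  {p44} × {ι} = {(p44,ι)}
  {p43} × {θ, κ} = {(p43,θ), (p43,κ)}
  {p43, p44} × {ι} = {(p43,ι), (p44,ι)}
  {p44} × {θ, κ} = {(p44,θ), (p44,κ)}
  {p43} × {θ, ι, κ} = {(p43,θ), (p43,ι), (p43,κ)}
  {p43, p44, p45} × {ι} = {(p43,ι), (p44,ι), (p45,ι)}
  {p44} × {θ, ι, κ} = {(p44,θ), (p44,ι), (p44,κ)}
  {p43, p44} × {θ, κ} = {(p43,θ), (p43,κ), (p44,θ), (p44,κ)}
  {p43, p44} × {θ, ι, κ} = {(p43,θ), (p43,ι), (p43,κ), (p44,θ), (p44,ι), (p44,κ)}
  {p43, p44, p45} × {θ, κ} = {(p43,θ), (p43,κ), (p44,θ), (p44,κ), (p45,θ), (p45,κ)}
  {p43, p44, p45} × {θ, ι, κ} = {(p43,θ), (p43,ι), (p43,κ), (p44,θ), (p44,ι), (p44,κ), (p45,θ), (p45,ι), (p45,κ)}
These 13 distinct sets form the basis B.
Close under arbitrary unions to get τ_{X×Y}; counting gives |τ_{X×Y}| = 25.


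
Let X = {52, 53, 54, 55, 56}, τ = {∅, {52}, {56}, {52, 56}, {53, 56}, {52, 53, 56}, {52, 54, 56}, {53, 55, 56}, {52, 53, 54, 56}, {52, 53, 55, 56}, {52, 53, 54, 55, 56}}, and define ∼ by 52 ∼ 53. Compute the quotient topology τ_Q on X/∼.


X/∼ = {[52=53], [54], [55], [56]}; |τ_Q| = 6.

Equivalence classes: [52=53], [54], [55], [56].
Quotient map π: X → X/∼ sends 52 ↦ [52=53], 53 ↦ [52=53], 54 ↦ [54], 55 ↦ [55], 56 ↦ [56].
For each subset V ⊆ X/∼, compute π^{-1}(V) ⊆ X and check whether π^{-1}(V) ∈ τ. V is open in τ_Q iff π^{-1}(V) ∈ τ.
  V = {}: π^{-1}(V) = ∅ ∈ τ ✓.
  V = {[52=53]}: π^{-1}(V) = {52, 53} ∉ τ ✗.
  V = {[54]}: π^{-1}(V) = {54} ∉ τ ✗.
  V = {[52=53], [54]}: π^{-1}(V) = {52, 53, 54} ∉ τ ✗.
  V = {[55]}: π^{-1}(V) = {55} ∉ τ ✗.
  V = {[52=53], [55]}: π^{-1}(V) = {52, 53, 55} ∉ τ ✗.
  V = {[54], [55]}: π^{-1}(V) = {54, 55} ∉ τ ✗.
  V = {[52=53], [54], [55]}: π^{-1}(V) = {52, 53, 54, 55} ∉ τ ✗.
  V = {[56]}: π^{-1}(V) = {56} ∈ τ ✓.
  V = {[52=53], [56]}: π^{-1}(V) = {52, 53, 56} ∈ τ ✓.
  V = {[54], [56]}: π^{-1}(V) = {54, 56} ∉ τ ✗.
  V = {[52=53], [54], [56]}: π^{-1}(V) = {52, 53, 54, 56} ∈ τ ✓.
  V = {[55], [56]}: π^{-1}(V) = {55, 56} ∉ τ ✗.
  V = {[52=53], [55], [56]}: π^{-1}(V) = {52, 53, 55, 56} ∈ τ ✓.
  V = {[54], [55], [56]}: π^{-1}(V) = {54, 55, 56} ∉ τ ✗.
  V = {[52=53], [54], [55], [56]}: π^{-1}(V) = {52, 53, 54, 55, 56} ∈ τ ✓.
Open sets in the quotient: τ_Q = {{}, {[56]}, {[52=53], [56]}, {[52=53], [54], [56]}, {[52=53], [55], [56]}, {[52=53], [54], [55], [56]}} (6 elements).


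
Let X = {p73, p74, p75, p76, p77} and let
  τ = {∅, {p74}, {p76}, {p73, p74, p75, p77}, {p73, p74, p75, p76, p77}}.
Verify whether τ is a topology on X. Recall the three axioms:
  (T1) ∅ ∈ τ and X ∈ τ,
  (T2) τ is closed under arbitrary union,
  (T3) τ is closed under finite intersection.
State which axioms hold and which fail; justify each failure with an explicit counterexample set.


τ is NOT a topology on X.

Axiom (T1): ∅ ∈ τ? Yes; X ∈ τ? Yes.
Axiom (T2/T3): check pairwise unions and intersections of members of τ.
Counterexample for (T2): {p74} ∪ {p76} = {p74, p76} ∉ τ. Therefore τ is NOT a topology.


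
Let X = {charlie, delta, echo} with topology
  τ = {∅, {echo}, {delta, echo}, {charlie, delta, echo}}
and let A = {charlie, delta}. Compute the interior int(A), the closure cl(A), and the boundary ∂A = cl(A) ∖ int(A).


int(A) = ∅, cl(A) = {charlie, delta}, ∂A = {charlie, delta}.

Closed sets in (X, τ) are complements of opens:
  closed(X, τ) = {∅, {charlie}, {charlie, delta}, {charlie, delta, echo}}.
int(A) = ⋃ {U ∈ τ : U ⊆ A}. Opens contained in A: ∅.
Taking the union of these: int(A) = ∅.
cl(A) = ⋂ {C closed : A ⊆ C}. Closed sets containing A: {charlie, delta}, {charlie, delta, echo}.
Intersecting these: cl(A) = {charlie, delta}.
∂A = cl(A) ∖ int(A) = {charlie, delta} ∖ ∅ = {charlie, delta}.


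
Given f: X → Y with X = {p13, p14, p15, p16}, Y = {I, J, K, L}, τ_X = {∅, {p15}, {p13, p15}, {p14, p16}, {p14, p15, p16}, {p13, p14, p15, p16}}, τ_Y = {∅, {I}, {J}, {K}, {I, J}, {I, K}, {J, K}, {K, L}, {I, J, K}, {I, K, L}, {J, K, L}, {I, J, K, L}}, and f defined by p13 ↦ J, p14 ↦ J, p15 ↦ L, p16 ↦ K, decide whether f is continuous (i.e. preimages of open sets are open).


f is NOT continuous.

Compute f^{-1}(U) for each U ∈ τ_Y:
  U = ∅: f^{-1}(U) = ∅ ∈ τ_X ✓.
  U = {I}: f^{-1}(U) = ∅ ∈ τ_X ✓.
  U = {J}: f^{-1}(U) = {p13, p14} ∉ τ_X ✗.
  U = {K}: f^{-1}(U) = {p16} ∉ τ_X ✗.
  U = {I, J}: f^{-1}(U) = {p13, p14} ∉ τ_X ✗.
  U = {I, K}: f^{-1}(U) = {p16} ∉ τ_X ✗.
  U = {J, K}: f^{-1}(U) = {p13, p14, p16} ∉ τ_X ✗.
  U = {K, L}: f^{-1}(U) = {p15, p16} ∉ τ_X ✗.
  U = {I, J, K}: f^{-1}(U) = {p13, p14, p16} ∉ τ_X ✗.
  U = {I, K, L}: f^{-1}(U) = {p15, p16} ∉ τ_X ✗.
  U = {J, K, L}: f^{-1}(U) = {p13, p14, p15, p16} ∈ τ_X ✓.
  U = {I, J, K, L}: f^{-1}(U) = {p13, p14, p15, p16} ∈ τ_X ✓.
Found U = {J} with f^{-1}(U) = {p13, p14} not in τ_X. Therefore f is NOT continuous.


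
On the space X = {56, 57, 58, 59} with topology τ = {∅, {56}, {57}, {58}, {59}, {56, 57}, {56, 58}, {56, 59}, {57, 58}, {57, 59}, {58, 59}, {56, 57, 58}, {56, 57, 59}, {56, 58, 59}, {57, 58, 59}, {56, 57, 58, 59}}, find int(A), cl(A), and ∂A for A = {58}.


int(A) = {58}, cl(A) = {58}, ∂A = ∅.

Closed sets in (X, τ) are complements of opens:
  closed(X, τ) = {∅, {56}, {57}, {58}, {59}, {56, 57}, {56, 58}, {56, 59}, {57, 58}, {57, 59}, {58, 59}, {56, 57, 58}, {56, 57, 59}, {56, 58, 59}, {57, 58, 59}, {56, 57, 58, 59}}.
int(A) = ⋃ {U ∈ τ : U ⊆ A}. Opens contained in A: ∅, {58}.
Taking the union of these: int(A) = {58}.
cl(A) = ⋂ {C closed : A ⊆ C}. Closed sets containing A: {58}, {56, 58}, {57, 58}, {58, 59}, {56, 57, 58}, {56, 58, 59}, {57, 58, 59}, {56, 57, 58, 59}.
Intersecting these: cl(A) = {58}.
∂A = cl(A) ∖ int(A) = {58} ∖ {58} = ∅.


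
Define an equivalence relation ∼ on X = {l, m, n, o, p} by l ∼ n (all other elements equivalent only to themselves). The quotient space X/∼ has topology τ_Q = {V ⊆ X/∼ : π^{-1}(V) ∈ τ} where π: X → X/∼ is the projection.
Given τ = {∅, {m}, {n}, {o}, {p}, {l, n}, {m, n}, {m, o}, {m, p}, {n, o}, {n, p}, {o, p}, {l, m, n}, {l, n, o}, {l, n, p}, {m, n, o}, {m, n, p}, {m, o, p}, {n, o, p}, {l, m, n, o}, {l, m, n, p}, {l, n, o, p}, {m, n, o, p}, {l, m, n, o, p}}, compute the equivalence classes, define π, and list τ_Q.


X/∼ = {[l=n], [m], [o], [p]}; |τ_Q| = 16.

Equivalence classes: [l=n], [m], [o], [p].
Quotient map π: X → X/∼ sends l ↦ [l=n], m ↦ [m], n ↦ [l=n], o ↦ [o], p ↦ [p].
For each subset V ⊆ X/∼, compute π^{-1}(V) ⊆ X and check whether π^{-1}(V) ∈ τ. V is open in τ_Q iff π^{-1}(V) ∈ τ.
  V = {}: π^{-1}(V) = ∅ ∈ τ ✓.
  V = {[l=n]}: π^{-1}(V) = {l, n} ∈ τ ✓.
  V = {[m]}: π^{-1}(V) = {m} ∈ τ ✓.
  V = {[l=n], [m]}: π^{-1}(V) = {l, m, n} ∈ τ ✓.
  V = {[o]}: π^{-1}(V) = {o} ∈ τ ✓.
  V = {[l=n], [o]}: π^{-1}(V) = {l, n, o} ∈ τ ✓.
  V = {[m], [o]}: π^{-1}(V) = {m, o} ∈ τ ✓.
  V = {[l=n], [m], [o]}: π^{-1}(V) = {l, m, n, o} ∈ τ ✓.
  V = {[p]}: π^{-1}(V) = {p} ∈ τ ✓.
  V = {[l=n], [p]}: π^{-1}(V) = {l, n, p} ∈ τ ✓.
  V = {[m], [p]}: π^{-1}(V) = {m, p} ∈ τ ✓.
  V = {[l=n], [m], [p]}: π^{-1}(V) = {l, m, n, p} ∈ τ ✓.
  V = {[o], [p]}: π^{-1}(V) = {o, p} ∈ τ ✓.
  V = {[l=n], [o], [p]}: π^{-1}(V) = {l, n, o, p} ∈ τ ✓.
  V = {[m], [o], [p]}: π^{-1}(V) = {m, o, p} ∈ τ ✓.
  V = {[l=n], [m], [o], [p]}: π^{-1}(V) = {l, m, n, o, p} ∈ τ ✓.
Open sets in the quotient: τ_Q = {{}, {[l=n]}, {[m]}, {[l=n], [m]}, {[o]}, {[l=n], [o]}, {[m], [o]}, {[l=n], [m], [o]}, {[p]}, {[l=n], [p]}, {[m], [p]}, {[l=n], [m], [p]}, {[o], [p]}, {[l=n], [o], [p]}, {[m], [o], [p]}, {[l=n], [m], [o], [p]}} (16 elements).


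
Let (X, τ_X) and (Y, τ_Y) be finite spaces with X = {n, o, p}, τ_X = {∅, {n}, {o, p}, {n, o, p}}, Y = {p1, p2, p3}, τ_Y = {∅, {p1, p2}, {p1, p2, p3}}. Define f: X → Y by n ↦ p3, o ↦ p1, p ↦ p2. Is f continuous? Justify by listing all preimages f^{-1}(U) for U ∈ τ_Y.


f IS continuous.

Compute f^{-1}(U) for each U ∈ τ_Y:
  U = ∅: f^{-1}(U) = ∅ ∈ τ_X ✓.
  U = {p1, p2}: f^{-1}(U) = {o, p} ∈ τ_X ✓.
  U = {p1, p2, p3}: f^{-1}(U) = {n, o, p} ∈ τ_X ✓.
Every preimage lies in τ_X, so f IS continuous.
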